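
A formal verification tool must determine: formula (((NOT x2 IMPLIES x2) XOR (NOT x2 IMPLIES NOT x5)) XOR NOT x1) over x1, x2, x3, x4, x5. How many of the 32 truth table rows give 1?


Formula: (((NOT x2 IMPLIES x2) XOR (NOT x2 IMPLIES NOT x5)) XOR NOT x1) over 5 vars (32 rows)
Evaluate each row (x1, x2, x3, x4, x5 as bits, MSB first):
  row 0 [00000]: (((NOT 0 IMPLIES 0) XOR (NOT 0 IMPLIES NOT 0)) XOR NOT 0) -> 0
  row 1 [00001]: (((NOT 0 IMPLIES 0) XOR (NOT 0 IMPLIES NOT 1)) XOR NOT 0) -> 1
  row 2 [00010]: (((NOT 0 IMPLIES 0) XOR (NOT 0 IMPLIES NOT 0)) XOR NOT 0) -> 0
  row 3 [00011]: (((NOT 0 IMPLIES 0) XOR (NOT 0 IMPLIES NOT 1)) XOR NOT 0) -> 1
  row 4 [00100]: (((NOT 0 IMPLIES 0) XOR (NOT 0 IMPLIES NOT 0)) XOR NOT 0) -> 0
  row 5 [00101]: (((NOT 0 IMPLIES 0) XOR (NOT 0 IMPLIES NOT 1)) XOR NOT 0) -> 1
  row 6 [00110]: (((NOT 0 IMPLIES 0) XOR (NOT 0 IMPLIES NOT 0)) XOR NOT 0) -> 0
  row 7 [00111]: (((NOT 0 IMPLIES 0) XOR (NOT 0 IMPLIES NOT 1)) XOR NOT 0) -> 1
  row 8 [01000]: (((NOT 1 IMPLIES 1) XOR (NOT 1 IMPLIES NOT 0)) XOR NOT 0) -> 1
  row 9 [01001]: (((NOT 1 IMPLIES 1) XOR (NOT 1 IMPLIES NOT 1)) XOR NOT 0) -> 1
  row 10 [01010]: (((NOT 1 IMPLIES 1) XOR (NOT 1 IMPLIES NOT 0)) XOR NOT 0) -> 1
  row 11 [01011]: (((NOT 1 IMPLIES 1) XOR (NOT 1 IMPLIES NOT 1)) XOR NOT 0) -> 1
  row 12 [01100]: (((NOT 1 IMPLIES 1) XOR (NOT 1 IMPLIES NOT 0)) XOR NOT 0) -> 1
  row 13 [01101]: (((NOT 1 IMPLIES 1) XOR (NOT 1 IMPLIES NOT 1)) XOR NOT 0) -> 1
  row 14 [01110]: (((NOT 1 IMPLIES 1) XOR (NOT 1 IMPLIES NOT 0)) XOR NOT 0) -> 1
  row 15 [01111]: (((NOT 1 IMPLIES 1) XOR (NOT 1 IMPLIES NOT 1)) XOR NOT 0) -> 1
  row 16 [10000]: (((NOT 0 IMPLIES 0) XOR (NOT 0 IMPLIES NOT 0)) XOR NOT 1) -> 1
  row 17 [10001]: (((NOT 0 IMPLIES 0) XOR (NOT 0 IMPLIES NOT 1)) XOR NOT 1) -> 0
  row 18 [10010]: (((NOT 0 IMPLIES 0) XOR (NOT 0 IMPLIES NOT 0)) XOR NOT 1) -> 1
  row 19 [10011]: (((NOT 0 IMPLIES 0) XOR (NOT 0 IMPLIES NOT 1)) XOR NOT 1) -> 0
  row 20 [10100]: (((NOT 0 IMPLIES 0) XOR (NOT 0 IMPLIES NOT 0)) XOR NOT 1) -> 1
  row 21 [10101]: (((NOT 0 IMPLIES 0) XOR (NOT 0 IMPLIES NOT 1)) XOR NOT 1) -> 0
  row 22 [10110]: (((NOT 0 IMPLIES 0) XOR (NOT 0 IMPLIES NOT 0)) XOR NOT 1) -> 1
  row 23 [10111]: (((NOT 0 IMPLIES 0) XOR (NOT 0 IMPLIES NOT 1)) XOR NOT 1) -> 0
  row 24 [11000]: (((NOT 1 IMPLIES 1) XOR (NOT 1 IMPLIES NOT 0)) XOR NOT 1) -> 0
  row 25 [11001]: (((NOT 1 IMPLIES 1) XOR (NOT 1 IMPLIES NOT 1)) XOR NOT 1) -> 0
  row 26 [11010]: (((NOT 1 IMPLIES 1) XOR (NOT 1 IMPLIES NOT 0)) XOR NOT 1) -> 0
  row 27 [11011]: (((NOT 1 IMPLIES 1) XOR (NOT 1 IMPLIES NOT 1)) XOR NOT 1) -> 0
  row 28 [11100]: (((NOT 1 IMPLIES 1) XOR (NOT 1 IMPLIES NOT 0)) XOR NOT 1) -> 0
  row 29 [11101]: (((NOT 1 IMPLIES 1) XOR (NOT 1 IMPLIES NOT 1)) XOR NOT 1) -> 0
  row 30 [11110]: (((NOT 1 IMPLIES 1) XOR (NOT 1 IMPLIES NOT 0)) XOR NOT 1) -> 0
  row 31 [11111]: (((NOT 1 IMPLIES 1) XOR (NOT 1 IMPLIES NOT 1)) XOR NOT 1) -> 0
Full result column, 8 rows per line (x1,x2 fixed per line; x3,x4,x5 runs 000..111 left to right):
  rows 0-7 [x1,x2=00]: 01010101  (ones: 4)
  rows 8-15 [x1,x2=01]: 11111111  (ones: 8)
  rows 16-23 [x1,x2=10]: 10101010  (ones: 4)
  rows 24-31 [x1,x2=11]: 00000000  (ones: 0)
Count of 1-rows = 4+8+4+0 = 16

16


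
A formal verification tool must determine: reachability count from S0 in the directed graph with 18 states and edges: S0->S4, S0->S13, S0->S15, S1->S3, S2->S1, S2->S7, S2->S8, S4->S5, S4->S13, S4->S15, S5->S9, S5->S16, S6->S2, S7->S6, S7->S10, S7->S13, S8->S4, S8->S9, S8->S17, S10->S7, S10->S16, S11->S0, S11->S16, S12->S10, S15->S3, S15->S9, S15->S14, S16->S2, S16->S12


BFS from S0:
  layer 0: {S0}
  layer 1: {S4, S13, S15}
  layer 2: {S3, S5, S9, S14}
  layer 3: {S16}
  layer 4: {S2, S12}
  layer 5: {S1, S7, S8, S10}
  layer 6: {S6, S17}
Reachable set: {S0, S1, S2, S3, S4, S5, S6, S7, S8, S9, S10, S12, S13, S14, S15, S16, S17}
Count = 17

17


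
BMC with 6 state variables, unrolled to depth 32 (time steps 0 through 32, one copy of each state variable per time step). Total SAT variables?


BMC unrolls to depth k, creating one copy of each state var for steps 0..k.
Step count = 32 + 1 = 33 (steps 0 through 32)
Vars per step = 6
Total = 6 * 33 = 198

198


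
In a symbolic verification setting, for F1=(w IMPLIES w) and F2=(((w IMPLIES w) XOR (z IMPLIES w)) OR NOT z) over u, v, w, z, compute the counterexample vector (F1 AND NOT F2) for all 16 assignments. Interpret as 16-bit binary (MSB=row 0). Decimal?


F1 = (w IMPLIES w)
F2 = (((w IMPLIES w) XOR (z IMPLIES w)) OR NOT z)
Counterexample to F1=>F2 is where F1=1 and F2=0.
Evaluate each row (bits = u,v,w,z, MSB first):
  row 0 [0000]: F1=1 F2=1 -> F1&~F2 -> 0
  row 1 [0001]: F1=1 F2=1 -> F1&~F2 -> 0
  row 2 [0010]: F1=1 F2=1 -> F1&~F2 -> 0
  row 3 [0011]: F1=1 F2=0 -> F1&~F2 -> 1
  row 4 [0100]: F1=1 F2=1 -> F1&~F2 -> 0
  row 5 [0101]: F1=1 F2=1 -> F1&~F2 -> 0
  row 6 [0110]: F1=1 F2=1 -> F1&~F2 -> 0
  row 7 [0111]: F1=1 F2=0 -> F1&~F2 -> 1
  row 8 [1000]: F1=1 F2=1 -> F1&~F2 -> 0
  row 9 [1001]: F1=1 F2=1 -> F1&~F2 -> 0
  row 10 [1010]: F1=1 F2=1 -> F1&~F2 -> 0
  row 11 [1011]: F1=1 F2=0 -> F1&~F2 -> 1
  row 12 [1100]: F1=1 F2=1 -> F1&~F2 -> 0
  row 13 [1101]: F1=1 F2=1 -> F1&~F2 -> 0
  row 14 [1110]: F1=1 F2=1 -> F1&~F2 -> 0
  row 15 [1111]: F1=1 F2=0 -> F1&~F2 -> 1
Full result column, 4 rows per line (u,v fixed per line; w,z runs 00..11 left to right):
  rows 0-3 [u,v=00]: 0001  = hex 1
  rows 4-7 [u,v=01]: 0001  = hex 1
  rows 8-11 [u,v=10]: 0001  = hex 1
  rows 12-15 [u,v=11]: 0001  = hex 1
Counterexample vector (row 0 .. row 15) = 0001000100010001
Output column grouped in 4s = 0001 0001 0001 0001 = 0x1111
Convert to decimal digit by digit (value = value*16 + digit):
  1 -> 1
  1*16 + 1 = 17
  17*16 + 1 = 273
  273*16 + 1 = 4369
Decimal = 4369

4369


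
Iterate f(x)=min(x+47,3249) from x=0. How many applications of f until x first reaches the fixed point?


Step 1: x=0, cap=3249, increment=47
Step 2: x grows by 47 each step until capped at 3249; fixed point is x=3249
Step 3: iterations = ceil(3249/47) = 70

70


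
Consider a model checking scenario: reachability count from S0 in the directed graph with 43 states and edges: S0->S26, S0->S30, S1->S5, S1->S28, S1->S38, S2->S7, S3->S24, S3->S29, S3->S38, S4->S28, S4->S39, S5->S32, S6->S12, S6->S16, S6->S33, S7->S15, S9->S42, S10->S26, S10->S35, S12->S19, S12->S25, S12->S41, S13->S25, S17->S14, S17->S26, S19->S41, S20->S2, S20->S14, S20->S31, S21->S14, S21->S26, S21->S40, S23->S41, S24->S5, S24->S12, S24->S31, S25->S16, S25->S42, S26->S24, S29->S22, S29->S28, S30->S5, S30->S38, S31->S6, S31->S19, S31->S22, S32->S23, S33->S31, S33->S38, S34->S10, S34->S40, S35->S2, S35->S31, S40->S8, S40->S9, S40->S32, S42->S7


BFS from S0:
  layer 0: {S0}
  layer 1: {S26, S30}
  layer 2: {S5, S24, S38}
  layer 3: {S12, S31, S32}
  layer 4: {S6, S19, S22, S23, S25, S41}
  layer 5: {S16, S33, S42}
  layer 6: {S7}
  layer 7: {S15}
Reachable set: {S0, S5, S6, S7, S12, S15, S16, S19, S22, S23, S24, S25, S26, S30, S31, S32, S33, S38, S41, S42}
Count = 20

20


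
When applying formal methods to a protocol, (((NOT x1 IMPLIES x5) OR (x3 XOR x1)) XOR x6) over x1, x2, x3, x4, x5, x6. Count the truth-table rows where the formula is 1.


Formula: (((NOT x1 IMPLIES x5) OR (x3 XOR x1)) XOR x6) over 6 vars (64 rows)
Evaluate each row (x1, x2, x3, x4, x5, x6 as bits, MSB first):
  row 0 [000000]: (((NOT 0 IMPLIES 0) OR (0 XOR 0)) XOR 0) -> 0
  row 1 [000001]: (((NOT 0 IMPLIES 0) OR (0 XOR 0)) XOR 1) -> 1
  row 2 [000010]: (((NOT 0 IMPLIES 1) OR (0 XOR 0)) XOR 0) -> 1
  row 3 [000011]: (((NOT 0 IMPLIES 1) OR (0 XOR 0)) XOR 1) -> 0
  row 4 [000100]: (((NOT 0 IMPLIES 0) OR (0 XOR 0)) XOR 0) -> 0
  (every remaining row is evaluated the same way; all 64 results are listed next)
Full result column, 8 rows per line (x1,x2,x3 fixed per line; x4,x5,x6 runs 000..111 left to right):
  rows 0-7 [x1,x2,x3=000]: 01100110  (ones: 4)
  rows 8-15 [x1,x2,x3=001]: 10101010  (ones: 4)
  rows 16-23 [x1,x2,x3=010]: 01100110  (ones: 4)
  rows 24-31 [x1,x2,x3=011]: 10101010  (ones: 4)
  rows 32-39 [x1,x2,x3=100]: 10101010  (ones: 4)
  rows 40-47 [x1,x2,x3=101]: 10101010  (ones: 4)
  rows 48-55 [x1,x2,x3=110]: 10101010  (ones: 4)
  rows 56-63 [x1,x2,x3=111]: 10101010  (ones: 4)
Count of 1-rows = 4+4+4+4+4+4+4+4 = 32

32


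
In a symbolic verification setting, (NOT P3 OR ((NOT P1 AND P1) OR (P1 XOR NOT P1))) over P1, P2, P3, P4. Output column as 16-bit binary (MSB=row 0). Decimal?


Formula: (NOT P3 OR ((NOT P1 AND P1) OR (P1 XOR NOT P1))) over P1, P2, P3, P4 (16 rows)
Evaluate each row (bits = P1,P2,P3,P4, MSB first):
  row 0 [0000]: (NOT 0 OR ((NOT 0 AND 0) OR (0 XOR NOT 0))) -> 1
  row 1 [0001]: (NOT 0 OR ((NOT 0 AND 0) OR (0 XOR NOT 0))) -> 1
  row 2 [0010]: (NOT 1 OR ((NOT 0 AND 0) OR (0 XOR NOT 0))) -> 1
  row 3 [0011]: (NOT 1 OR ((NOT 0 AND 0) OR (0 XOR NOT 0))) -> 1
  row 4 [0100]: (NOT 0 OR ((NOT 0 AND 0) OR (0 XOR NOT 0))) -> 1
  row 5 [0101]: (NOT 0 OR ((NOT 0 AND 0) OR (0 XOR NOT 0))) -> 1
  row 6 [0110]: (NOT 1 OR ((NOT 0 AND 0) OR (0 XOR NOT 0))) -> 1
  row 7 [0111]: (NOT 1 OR ((NOT 0 AND 0) OR (0 XOR NOT 0))) -> 1
  row 8 [1000]: (NOT 0 OR ((NOT 1 AND 1) OR (1 XOR NOT 1))) -> 1
  row 9 [1001]: (NOT 0 OR ((NOT 1 AND 1) OR (1 XOR NOT 1))) -> 1
  row 10 [1010]: (NOT 1 OR ((NOT 1 AND 1) OR (1 XOR NOT 1))) -> 1
  row 11 [1011]: (NOT 1 OR ((NOT 1 AND 1) OR (1 XOR NOT 1))) -> 1
  row 12 [1100]: (NOT 0 OR ((NOT 1 AND 1) OR (1 XOR NOT 1))) -> 1
  row 13 [1101]: (NOT 0 OR ((NOT 1 AND 1) OR (1 XOR NOT 1))) -> 1
  row 14 [1110]: (NOT 1 OR ((NOT 1 AND 1) OR (1 XOR NOT 1))) -> 1
  row 15 [1111]: (NOT 1 OR ((NOT 1 AND 1) OR (1 XOR NOT 1))) -> 1
Full result column, 4 rows per line (P1,P2 fixed per line; P3,P4 runs 00..11 left to right):
  rows 0-3 [P1,P2=00]: 1111  = hex F
  rows 4-7 [P1,P2=01]: 1111  = hex F
  rows 8-11 [P1,P2=10]: 1111  = hex F
  rows 12-15 [P1,P2=11]: 1111  = hex F
Output column (row 0 .. row 15) = 1111111111111111
Output column grouped in 4s = 1111 1111 1111 1111 = 0xFFFF
Convert to decimal digit by digit (value = value*16 + digit):
  F -> 15
  15*16 + 15 (F) = 255
  255*16 + 15 (F) = 4095
  4095*16 + 15 (F) = 65535
Decimal = 65535

65535


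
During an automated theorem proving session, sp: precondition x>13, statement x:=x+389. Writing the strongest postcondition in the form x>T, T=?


Formula: sp(P, x:=E) = exists old_x. (x = E[old_x/x]) AND P[old_x/x] (old_x is the value of x before the assignment; eliminate old_x by solving x = E[old_x/x] for old_x)
Step 1: Precondition P: x>13, i.e. old_x > 13
Step 2: Assignment gives x = old_x + 389, so old_x = x - 389
Step 3: Substitute into P: x - 389 > 13
Step 4: Simplify: x > 13+389 = 402

402


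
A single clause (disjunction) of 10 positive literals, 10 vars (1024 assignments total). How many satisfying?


Step 1: Total=2^10=1024
Step 2: Unsat when all 10 false: 2^0=1
Step 3: Sat=1024-1=1023

1023


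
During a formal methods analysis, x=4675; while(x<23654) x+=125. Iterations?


Step 1: x goes from 4675 toward 23654 by 125; the body runs while x<23654, so iterations = ceil((bound-start)/step)
Step 2: Distance=18979
Step 3: ceil(18979/125)=152

152


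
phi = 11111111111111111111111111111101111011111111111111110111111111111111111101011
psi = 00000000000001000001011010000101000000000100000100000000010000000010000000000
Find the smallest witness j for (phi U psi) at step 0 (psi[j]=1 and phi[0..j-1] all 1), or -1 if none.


(phi U psi) at 0: need smallest j with psi[j]=1 and phi[i]=1 for all i in [0,j).
Scan from step 0:
  step 0: phi=1, psi=0 -> continue
  step 1: phi=1, psi=0 -> continue
  step 2: phi=1, psi=0 -> continue
  step 3: phi=1, psi=0 -> continue
  step 13: psi=1 and phi held for [0,13) -> witness found
Witness step = 13

13


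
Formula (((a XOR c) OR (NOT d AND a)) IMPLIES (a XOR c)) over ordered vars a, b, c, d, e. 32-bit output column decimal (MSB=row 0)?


Formula: (((a XOR c) OR (NOT d AND a)) IMPLIES (a XOR c)) over a, b, c, d, e (32 rows)
Evaluate each row (bits = a,b,c,d,e, MSB first):
  row 0 [00000]: (((0 XOR 0) OR (NOT 0 AND 0)) IMPLIES (0 XOR 0)) -> 1
  row 1 [00001]: (((0 XOR 0) OR (NOT 0 AND 0)) IMPLIES (0 XOR 0)) -> 1
  row 2 [00010]: (((0 XOR 0) OR (NOT 1 AND 0)) IMPLIES (0 XOR 0)) -> 1
  row 3 [00011]: (((0 XOR 0) OR (NOT 1 AND 0)) IMPLIES (0 XOR 0)) -> 1
  row 4 [00100]: (((0 XOR 1) OR (NOT 0 AND 0)) IMPLIES (0 XOR 1)) -> 1
  row 5 [00101]: (((0 XOR 1) OR (NOT 0 AND 0)) IMPLIES (0 XOR 1)) -> 1
  row 6 [00110]: (((0 XOR 1) OR (NOT 1 AND 0)) IMPLIES (0 XOR 1)) -> 1
  row 7 [00111]: (((0 XOR 1) OR (NOT 1 AND 0)) IMPLIES (0 XOR 1)) -> 1
  row 8 [01000]: (((0 XOR 0) OR (NOT 0 AND 0)) IMPLIES (0 XOR 0)) -> 1
  row 9 [01001]: (((0 XOR 0) OR (NOT 0 AND 0)) IMPLIES (0 XOR 0)) -> 1
  row 10 [01010]: (((0 XOR 0) OR (NOT 1 AND 0)) IMPLIES (0 XOR 0)) -> 1
  row 11 [01011]: (((0 XOR 0) OR (NOT 1 AND 0)) IMPLIES (0 XOR 0)) -> 1
  row 12 [01100]: (((0 XOR 1) OR (NOT 0 AND 0)) IMPLIES (0 XOR 1)) -> 1
  row 13 [01101]: (((0 XOR 1) OR (NOT 0 AND 0)) IMPLIES (0 XOR 1)) -> 1
  row 14 [01110]: (((0 XOR 1) OR (NOT 1 AND 0)) IMPLIES (0 XOR 1)) -> 1
  row 15 [01111]: (((0 XOR 1) OR (NOT 1 AND 0)) IMPLIES (0 XOR 1)) -> 1
  row 16 [10000]: (((1 XOR 0) OR (NOT 0 AND 1)) IMPLIES (1 XOR 0)) -> 1
  row 17 [10001]: (((1 XOR 0) OR (NOT 0 AND 1)) IMPLIES (1 XOR 0)) -> 1
  row 18 [10010]: (((1 XOR 0) OR (NOT 1 AND 1)) IMPLIES (1 XOR 0)) -> 1
  row 19 [10011]: (((1 XOR 0) OR (NOT 1 AND 1)) IMPLIES (1 XOR 0)) -> 1
  row 20 [10100]: (((1 XOR 1) OR (NOT 0 AND 1)) IMPLIES (1 XOR 1)) -> 0
  row 21 [10101]: (((1 XOR 1) OR (NOT 0 AND 1)) IMPLIES (1 XOR 1)) -> 0
  row 22 [10110]: (((1 XOR 1) OR (NOT 1 AND 1)) IMPLIES (1 XOR 1)) -> 1
  row 23 [10111]: (((1 XOR 1) OR (NOT 1 AND 1)) IMPLIES (1 XOR 1)) -> 1
  row 24 [11000]: (((1 XOR 0) OR (NOT 0 AND 1)) IMPLIES (1 XOR 0)) -> 1
  row 25 [11001]: (((1 XOR 0) OR (NOT 0 AND 1)) IMPLIES (1 XOR 0)) -> 1
  row 26 [11010]: (((1 XOR 0) OR (NOT 1 AND 1)) IMPLIES (1 XOR 0)) -> 1
  row 27 [11011]: (((1 XOR 0) OR (NOT 1 AND 1)) IMPLIES (1 XOR 0)) -> 1
  row 28 [11100]: (((1 XOR 1) OR (NOT 0 AND 1)) IMPLIES (1 XOR 1)) -> 0
  row 29 [11101]: (((1 XOR 1) OR (NOT 0 AND 1)) IMPLIES (1 XOR 1)) -> 0
  row 30 [11110]: (((1 XOR 1) OR (NOT 1 AND 1)) IMPLIES (1 XOR 1)) -> 1
  row 31 [11111]: (((1 XOR 1) OR (NOT 1 AND 1)) IMPLIES (1 XOR 1)) -> 1
Full result column, 4 rows per line (a,b,c fixed per line; d,e runs 00..11 left to right):
  rows 0-3 [a,b,c=000]: 1111  = hex F
  rows 4-7 [a,b,c=001]: 1111  = hex F
  rows 8-11 [a,b,c=010]: 1111  = hex F
  rows 12-15 [a,b,c=011]: 1111  = hex F
  rows 16-19 [a,b,c=100]: 1111  = hex F
  rows 20-23 [a,b,c=101]: 0011  = hex 3
  rows 24-27 [a,b,c=110]: 1111  = hex F
  rows 28-31 [a,b,c=111]: 0011  = hex 3
Output column (row 0 .. row 31) = 11111111111111111111001111110011
Output column grouped in 4s = 1111 1111 1111 1111 1111 0011 1111 0011 = 0xFFFFF3F3
Convert to decimal digit by digit (value = value*16 + digit):
  F -> 15
  15*16 + 15 (F) = 255
  255*16 + 15 (F) = 4095
  4095*16 + 15 (F) = 65535
  65535*16 + 15 (F) = 1048575
  1048575*16 + 3 = 16777203
  16777203*16 + 15 (F) = 268435263
  268435263*16 + 3 = 4294964211
Decimal = 4294964211

4294964211


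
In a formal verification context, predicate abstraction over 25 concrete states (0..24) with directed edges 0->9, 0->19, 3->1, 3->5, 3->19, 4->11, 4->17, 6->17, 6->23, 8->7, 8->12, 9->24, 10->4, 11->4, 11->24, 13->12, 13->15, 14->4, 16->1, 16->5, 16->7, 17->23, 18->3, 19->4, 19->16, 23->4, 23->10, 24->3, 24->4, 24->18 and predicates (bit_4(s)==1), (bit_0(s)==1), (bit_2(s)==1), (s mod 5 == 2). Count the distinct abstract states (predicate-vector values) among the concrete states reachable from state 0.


BFS from 0:
Concrete reachable: {0, 1, 3, 4, 5, 7, 9, 10, 11, 16, 17, 18, 19, 23, 24}
Abstract via predicates (bit_4(s)==1), (bit_0(s)==1), (bit_2(s)==1), (s mod 5 == 2):
  (0,0,0,0) <- {0, 10}
  (0,0,1,0) <- {4}
  (0,1,0,0) <- {1, 3, 9, 11}
  (0,1,1,0) <- {5}
  (0,1,1,1) <- {7}
  (1,0,0,0) <- {16, 18, 24}
  (1,1,0,0) <- {19}
  (1,1,0,1) <- {17}
  (1,1,1,0) <- {23}
Distinct abstract states = 9

9


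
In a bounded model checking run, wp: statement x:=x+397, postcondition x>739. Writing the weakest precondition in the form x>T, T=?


Formula: wp(x:=E, P) = P[E/x] (substitute E for x in postcondition)
Step 1: Postcondition: x>739
Step 2: Substitute x+397 for x: x+397>739
Step 3: Solve for x: x > 739-397 = 342

342


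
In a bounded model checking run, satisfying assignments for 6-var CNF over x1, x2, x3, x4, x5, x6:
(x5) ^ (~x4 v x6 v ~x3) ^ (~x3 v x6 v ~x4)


CNF with 3 clauses over 6 vars (64 assignments).
An assignment satisfies CNF iff every clause has >=1 true literal.
Check each row (bits = x1,x2,x3,x4,x5,x6; clause T/F shown):
  row 0 [000000]: clauses=FTT -> 0
  row 1 [000001]: clauses=FTT -> 0
  row 2 [000010]: clauses=TTT -> 1
  row 3 [000011]: clauses=TTT -> 1
  row 4 [000100]: clauses=FTT -> 0
  (every remaining row is evaluated the same way; all 64 results are listed next)
Full result column, 8 rows per line (x1,x2,x3 fixed per line; x4,x5,x6 runs 000..111 left to right):
  rows 0-7 [x1,x2,x3=000]: 00110011  (ones: 4)
  rows 8-15 [x1,x2,x3=001]: 00110001  (ones: 3)
  rows 16-23 [x1,x2,x3=010]: 00110011  (ones: 4)
  rows 24-31 [x1,x2,x3=011]: 00110001  (ones: 3)
  rows 32-39 [x1,x2,x3=100]: 00110011  (ones: 4)
  rows 40-47 [x1,x2,x3=101]: 00110001  (ones: 3)
  rows 48-55 [x1,x2,x3=110]: 00110011  (ones: 4)
  rows 56-63 [x1,x2,x3=111]: 00110001  (ones: 3)
Satisfying assignments = 4+3+4+3+4+3+4+3 = 28

28


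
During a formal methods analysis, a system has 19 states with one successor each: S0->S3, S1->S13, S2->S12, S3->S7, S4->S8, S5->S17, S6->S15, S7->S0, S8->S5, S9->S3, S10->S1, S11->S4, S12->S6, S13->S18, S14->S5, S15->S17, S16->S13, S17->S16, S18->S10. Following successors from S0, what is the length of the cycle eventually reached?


Trace from S0 until a state repeats:
  S0 -> S3 -> S7 -> S0
S0 first seen at step 0, revisited at step 3.
Cycle length = 3 - 0 = 3

3


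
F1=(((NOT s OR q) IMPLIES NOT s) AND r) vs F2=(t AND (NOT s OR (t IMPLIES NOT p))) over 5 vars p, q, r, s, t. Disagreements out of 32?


F1 = (((NOT s OR q) IMPLIES NOT s) AND r)
F2 = (t AND (NOT s OR (t IMPLIES NOT p)))
Evaluate both on each of 32 rows (bits = p,q,r,s,t):
  row 0 [00000]: F1=0 F2=0 -> 0
  row 1 [00001]: F1=0 F2=1 (differ) -> 1
  row 2 [00010]: F1=0 F2=0 -> 0
  row 3 [00011]: F1=0 F2=1 (differ) -> 1
  row 4 [00100]: F1=1 F2=0 (differ) -> 1
  row 5 [00101]: F1=1 F2=1 -> 0
  row 6 [00110]: F1=1 F2=0 (differ) -> 1
  row 7 [00111]: F1=1 F2=1 -> 0
  row 8 [01000]: F1=0 F2=0 -> 0
  row 9 [01001]: F1=0 F2=1 (differ) -> 1
  row 10 [01010]: F1=0 F2=0 -> 0
  row 11 [01011]: F1=0 F2=1 (differ) -> 1
  row 12 [01100]: F1=1 F2=0 (differ) -> 1
  row 13 [01101]: F1=1 F2=1 -> 0
  row 14 [01110]: F1=0 F2=0 -> 0
  row 15 [01111]: F1=0 F2=1 (differ) -> 1
  row 16 [10000]: F1=0 F2=0 -> 0
  row 17 [10001]: F1=0 F2=1 (differ) -> 1
  row 18 [10010]: F1=0 F2=0 -> 0
  row 19 [10011]: F1=0 F2=0 -> 0
  row 20 [10100]: F1=1 F2=0 (differ) -> 1
  row 21 [10101]: F1=1 F2=1 -> 0
  row 22 [10110]: F1=1 F2=0 (differ) -> 1
  row 23 [10111]: F1=1 F2=0 (differ) -> 1
  row 24 [11000]: F1=0 F2=0 -> 0
  row 25 [11001]: F1=0 F2=1 (differ) -> 1
  row 26 [11010]: F1=0 F2=0 -> 0
  row 27 [11011]: F1=0 F2=0 -> 0
  row 28 [11100]: F1=1 F2=0 (differ) -> 1
  row 29 [11101]: F1=1 F2=1 -> 0
  row 30 [11110]: F1=0 F2=0 -> 0
  row 31 [11111]: F1=0 F2=0 -> 0
Full result column, 8 rows per line (p,q fixed per line; r,s,t runs 000..111 left to right):
  rows 0-7 [p,q=00]: 01011010  (ones: 4)
  rows 8-15 [p,q=01]: 01011001  (ones: 4)
  rows 16-23 [p,q=10]: 01001011  (ones: 4)
  rows 24-31 [p,q=11]: 01001000  (ones: 2)
Disagreements = 4+4+4+2 = 14

14


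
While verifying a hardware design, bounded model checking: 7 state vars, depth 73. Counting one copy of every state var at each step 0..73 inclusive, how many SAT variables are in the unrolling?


BMC unrolls to depth k, creating one copy of each state var for steps 0..k.
Step count = 73 + 1 = 74 (steps 0 through 73)
Vars per step = 7
Total = 7 * 74 = 518

518


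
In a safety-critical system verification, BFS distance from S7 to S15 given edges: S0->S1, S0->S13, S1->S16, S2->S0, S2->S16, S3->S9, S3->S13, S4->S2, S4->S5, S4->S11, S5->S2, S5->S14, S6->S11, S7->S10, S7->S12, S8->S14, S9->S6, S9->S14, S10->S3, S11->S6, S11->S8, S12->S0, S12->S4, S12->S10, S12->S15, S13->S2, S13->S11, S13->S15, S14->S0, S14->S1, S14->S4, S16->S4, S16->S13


BFS layer-by-layer from S7:
  dist 0: {S7}
  dist 1: {S10, S12}
  dist 2: {S0, S3, S4, S15}
  -> S15 reached at distance 2
Shortest path length = 2

2


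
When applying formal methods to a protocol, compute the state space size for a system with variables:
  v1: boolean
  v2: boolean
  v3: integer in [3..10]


State space = product of domain sizes of all variables.
Domain sizes:
  v1 (boolean): 2
  v2 (boolean): 2
  v3 (integer in [3..10]): 8
Product = 2 * 2 * 8 = 32

32


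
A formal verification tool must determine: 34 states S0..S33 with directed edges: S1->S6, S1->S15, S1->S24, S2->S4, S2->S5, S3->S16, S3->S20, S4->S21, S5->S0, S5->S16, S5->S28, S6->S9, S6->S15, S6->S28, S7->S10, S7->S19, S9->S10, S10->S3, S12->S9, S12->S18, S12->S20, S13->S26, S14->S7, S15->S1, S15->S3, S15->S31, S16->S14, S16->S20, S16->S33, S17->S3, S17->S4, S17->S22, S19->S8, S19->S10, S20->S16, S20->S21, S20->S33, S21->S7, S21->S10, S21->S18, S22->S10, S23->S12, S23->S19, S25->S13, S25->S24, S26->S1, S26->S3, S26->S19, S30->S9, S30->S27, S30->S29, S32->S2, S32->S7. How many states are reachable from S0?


BFS from S0:
  layer 0: {S0}
Reachable set: {S0}
Count = 1

1


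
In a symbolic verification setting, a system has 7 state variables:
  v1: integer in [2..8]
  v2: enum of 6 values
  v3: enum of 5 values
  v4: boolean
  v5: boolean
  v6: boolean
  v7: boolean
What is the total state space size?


State space = product of domain sizes of all variables.
Domain sizes:
  v1 (integer in [2..8]): 7
  v2 (enum of 6 values): 6
  v3 (enum of 5 values): 5
  v4 (boolean): 2
  v5 (boolean): 2
  v6 (boolean): 2
  v7 (boolean): 2
Product = 7 * 6 * 5 * 2 * 2 * 2 * 2 = 3360

3360


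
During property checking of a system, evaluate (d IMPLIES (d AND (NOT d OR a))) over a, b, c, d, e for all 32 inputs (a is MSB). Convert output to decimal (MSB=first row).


Formula: (d IMPLIES (d AND (NOT d OR a))) over a, b, c, d, e (32 rows)
Evaluate each row (bits = a,b,c,d,e, MSB first):
  row 0 [00000]: (0 IMPLIES (0 AND (NOT 0 OR 0))) -> 1
  row 1 [00001]: (0 IMPLIES (0 AND (NOT 0 OR 0))) -> 1
  row 2 [00010]: (1 IMPLIES (1 AND (NOT 1 OR 0))) -> 0
  row 3 [00011]: (1 IMPLIES (1 AND (NOT 1 OR 0))) -> 0
  row 4 [00100]: (0 IMPLIES (0 AND (NOT 0 OR 0))) -> 1
  row 5 [00101]: (0 IMPLIES (0 AND (NOT 0 OR 0))) -> 1
  row 6 [00110]: (1 IMPLIES (1 AND (NOT 1 OR 0))) -> 0
  row 7 [00111]: (1 IMPLIES (1 AND (NOT 1 OR 0))) -> 0
  row 8 [01000]: (0 IMPLIES (0 AND (NOT 0 OR 0))) -> 1
  row 9 [01001]: (0 IMPLIES (0 AND (NOT 0 OR 0))) -> 1
  row 10 [01010]: (1 IMPLIES (1 AND (NOT 1 OR 0))) -> 0
  row 11 [01011]: (1 IMPLIES (1 AND (NOT 1 OR 0))) -> 0
  row 12 [01100]: (0 IMPLIES (0 AND (NOT 0 OR 0))) -> 1
  row 13 [01101]: (0 IMPLIES (0 AND (NOT 0 OR 0))) -> 1
  row 14 [01110]: (1 IMPLIES (1 AND (NOT 1 OR 0))) -> 0
  row 15 [01111]: (1 IMPLIES (1 AND (NOT 1 OR 0))) -> 0
  row 16 [10000]: (0 IMPLIES (0 AND (NOT 0 OR 1))) -> 1
  row 17 [10001]: (0 IMPLIES (0 AND (NOT 0 OR 1))) -> 1
  row 18 [10010]: (1 IMPLIES (1 AND (NOT 1 OR 1))) -> 1
  row 19 [10011]: (1 IMPLIES (1 AND (NOT 1 OR 1))) -> 1
  row 20 [10100]: (0 IMPLIES (0 AND (NOT 0 OR 1))) -> 1
  row 21 [10101]: (0 IMPLIES (0 AND (NOT 0 OR 1))) -> 1
  row 22 [10110]: (1 IMPLIES (1 AND (NOT 1 OR 1))) -> 1
  row 23 [10111]: (1 IMPLIES (1 AND (NOT 1 OR 1))) -> 1
  row 24 [11000]: (0 IMPLIES (0 AND (NOT 0 OR 1))) -> 1
  row 25 [11001]: (0 IMPLIES (0 AND (NOT 0 OR 1))) -> 1
  row 26 [11010]: (1 IMPLIES (1 AND (NOT 1 OR 1))) -> 1
  row 27 [11011]: (1 IMPLIES (1 AND (NOT 1 OR 1))) -> 1
  row 28 [11100]: (0 IMPLIES (0 AND (NOT 0 OR 1))) -> 1
  row 29 [11101]: (0 IMPLIES (0 AND (NOT 0 OR 1))) -> 1
  row 30 [11110]: (1 IMPLIES (1 AND (NOT 1 OR 1))) -> 1
  row 31 [11111]: (1 IMPLIES (1 AND (NOT 1 OR 1))) -> 1
Full result column, 4 rows per line (a,b,c fixed per line; d,e runs 00..11 left to right):
  rows 0-3 [a,b,c=000]: 1100  = hex C
  rows 4-7 [a,b,c=001]: 1100  = hex C
  rows 8-11 [a,b,c=010]: 1100  = hex C
  rows 12-15 [a,b,c=011]: 1100  = hex C
  rows 16-19 [a,b,c=100]: 1111  = hex F
  rows 20-23 [a,b,c=101]: 1111  = hex F
  rows 24-27 [a,b,c=110]: 1111  = hex F
  rows 28-31 [a,b,c=111]: 1111  = hex F
Output column (row 0 .. row 31) = 11001100110011001111111111111111
Output column grouped in 4s = 1100 1100 1100 1100 1111 1111 1111 1111 = 0xCCCCFFFF
Convert to decimal digit by digit (value = value*16 + digit):
  C -> 12
  12*16 + 12 (C) = 204
  204*16 + 12 (C) = 3276
  3276*16 + 12 (C) = 52428
  52428*16 + 15 (F) = 838863
  838863*16 + 15 (F) = 13421823
  13421823*16 + 15 (F) = 214749183
  214749183*16 + 15 (F) = 3435986943
Decimal = 3435986943

3435986943


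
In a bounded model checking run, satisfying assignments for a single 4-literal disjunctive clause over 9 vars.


Step 1: Total=2^9=512
Step 2: Unsat when all 4 false: 2^5=32
Step 3: Sat=512-32=480

480


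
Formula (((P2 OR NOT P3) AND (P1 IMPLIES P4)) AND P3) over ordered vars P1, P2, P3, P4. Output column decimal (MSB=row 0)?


Formula: (((P2 OR NOT P3) AND (P1 IMPLIES P4)) AND P3) over P1, P2, P3, P4 (16 rows)
Evaluate each row (bits = P1,P2,P3,P4, MSB first):
  row 0 [0000]: (((0 OR NOT 0) AND (0 IMPLIES 0)) AND 0) -> 0
  row 1 [0001]: (((0 OR NOT 0) AND (0 IMPLIES 1)) AND 0) -> 0
  row 2 [0010]: (((0 OR NOT 1) AND (0 IMPLIES 0)) AND 1) -> 0
  row 3 [0011]: (((0 OR NOT 1) AND (0 IMPLIES 1)) AND 1) -> 0
  row 4 [0100]: (((1 OR NOT 0) AND (0 IMPLIES 0)) AND 0) -> 0
  row 5 [0101]: (((1 OR NOT 0) AND (0 IMPLIES 1)) AND 0) -> 0
  row 6 [0110]: (((1 OR NOT 1) AND (0 IMPLIES 0)) AND 1) -> 1
  row 7 [0111]: (((1 OR NOT 1) AND (0 IMPLIES 1)) AND 1) -> 1
  row 8 [1000]: (((0 OR NOT 0) AND (1 IMPLIES 0)) AND 0) -> 0
  row 9 [1001]: (((0 OR NOT 0) AND (1 IMPLIES 1)) AND 0) -> 0
  row 10 [1010]: (((0 OR NOT 1) AND (1 IMPLIES 0)) AND 1) -> 0
  row 11 [1011]: (((0 OR NOT 1) AND (1 IMPLIES 1)) AND 1) -> 0
  row 12 [1100]: (((1 OR NOT 0) AND (1 IMPLIES 0)) AND 0) -> 0
  row 13 [1101]: (((1 OR NOT 0) AND (1 IMPLIES 1)) AND 0) -> 0
  row 14 [1110]: (((1 OR NOT 1) AND (1 IMPLIES 0)) AND 1) -> 0
  row 15 [1111]: (((1 OR NOT 1) AND (1 IMPLIES 1)) AND 1) -> 1
Full result column, 4 rows per line (P1,P2 fixed per line; P3,P4 runs 00..11 left to right):
  rows 0-3 [P1,P2=00]: 0000  = hex 0
  rows 4-7 [P1,P2=01]: 0011  = hex 3
  rows 8-11 [P1,P2=10]: 0000  = hex 0
  rows 12-15 [P1,P2=11]: 0001  = hex 1
Output column (row 0 .. row 15) = 0000001100000001
Output column grouped in 4s = 0000 0011 0000 0001 = 0x0301
Convert to decimal digit by digit (value = value*16 + digit):
  0 -> 0
  0*16 + 3 = 3
  3*16 + 0 = 48
  48*16 + 1 = 769
Decimal = 769

769


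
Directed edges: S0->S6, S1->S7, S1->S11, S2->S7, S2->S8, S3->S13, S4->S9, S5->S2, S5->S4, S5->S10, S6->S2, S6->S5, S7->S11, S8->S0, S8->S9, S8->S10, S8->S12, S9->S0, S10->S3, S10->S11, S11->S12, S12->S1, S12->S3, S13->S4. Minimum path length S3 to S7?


BFS layer-by-layer from S3:
  dist 0: {S3}
  dist 1: {S13}
  dist 2: {S4}
  dist 3: {S9}
  dist 4: {S0}
  dist 5: {S6}
  dist 6: {S2, S5}
  dist 7: {S7, S8, S10}
  -> S7 reached at distance 7
Shortest path length = 7

7


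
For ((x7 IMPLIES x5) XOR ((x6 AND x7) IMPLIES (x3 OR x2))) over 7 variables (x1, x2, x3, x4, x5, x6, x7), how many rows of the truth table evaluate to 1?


Formula: ((x7 IMPLIES x5) XOR ((x6 AND x7) IMPLIES (x3 OR x2))) over 7 vars (128 rows)
Evaluate each row (x1, x2, x3, x4, x5, x6, x7 as bits, MSB first):
  row 0 [0000000]: ((0 IMPLIES 0) XOR ((0 AND 0) IMPLIES (0 OR 0))) -> 0
  row 1 [0000001]: ((1 IMPLIES 0) XOR ((0 AND 1) IMPLIES (0 OR 0))) -> 1
  row 2 [0000010]: ((0 IMPLIES 0) XOR ((1 AND 0) IMPLIES (0 OR 0))) -> 0
  row 3 [0000011]: ((1 IMPLIES 0) XOR ((1 AND 1) IMPLIES (0 OR 0))) -> 0
  row 4 [0000100]: ((0 IMPLIES 1) XOR ((0 AND 0) IMPLIES (0 OR 0))) -> 0
  (every remaining row is evaluated the same way; all 128 results are listed next)
Full result column, 8 rows per line (x1,x2,x3,x4 fixed per line; x5,x6,x7 runs 000..111 left to right):
  rows 0-7 [x1,x2,x3,x4=0000]: 01000001  (ones: 2)
  rows 8-15 [x1,x2,x3,x4=0001]: 01000001  (ones: 2)
  rows 16-23 [x1,x2,x3,x4=0010]: 01010000  (ones: 2)
  rows 24-31 [x1,x2,x3,x4=0011]: 01010000  (ones: 2)
  rows 32-39 [x1,x2,x3,x4=0100]: 01010000  (ones: 2)
  rows 40-47 [x1,x2,x3,x4=0101]: 01010000  (ones: 2)
  rows 48-55 [x1,x2,x3,x4=0110]: 01010000  (ones: 2)
  rows 56-63 [x1,x2,x3,x4=0111]: 01010000  (ones: 2)
  rows 64-71 [x1,x2,x3,x4=1000]: 01000001  (ones: 2)
  rows 72-79 [x1,x2,x3,x4=1001]: 01000001  (ones: 2)
  rows 80-87 [x1,x2,x3,x4=1010]: 01010000  (ones: 2)
  rows 88-95 [x1,x2,x3,x4=1011]: 01010000  (ones: 2)
  rows 96-103 [x1,x2,x3,x4=1100]: 01010000  (ones: 2)
  rows 104-111 [x1,x2,x3,x4=1101]: 01010000  (ones: 2)
  rows 112-119 [x1,x2,x3,x4=1110]: 01010000  (ones: 2)
  rows 120-127 [x1,x2,x3,x4=1111]: 01010000  (ones: 2)
Count of 1-rows = 2+2+2+2+2+2+2+2+2+2+2+2+2+2+2+2 = 32

32


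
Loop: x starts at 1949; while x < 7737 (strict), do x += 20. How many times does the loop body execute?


Step 1: x goes from 1949 toward 7737 by 20; the body runs while x<7737, so iterations = ceil((bound-start)/step)
Step 2: Distance=5788
Step 3: ceil(5788/20)=290

290


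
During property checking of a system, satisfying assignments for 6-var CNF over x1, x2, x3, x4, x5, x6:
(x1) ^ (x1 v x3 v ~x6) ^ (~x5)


CNF with 3 clauses over 6 vars (64 assignments).
An assignment satisfies CNF iff every clause has >=1 true literal.
Check each row (bits = x1,x2,x3,x4,x5,x6; clause T/F shown):
  row 0 [000000]: clauses=FTT -> 0
  row 1 [000001]: clauses=FFT -> 0
  row 2 [000010]: clauses=FTF -> 0
  row 3 [000011]: clauses=FFF -> 0
  row 4 [000100]: clauses=FTT -> 0
  (every remaining row is evaluated the same way; all 64 results are listed next)
Full result column, 8 rows per line (x1,x2,x3 fixed per line; x4,x5,x6 runs 000..111 left to right):
  rows 0-7 [x1,x2,x3=000]: 00000000  (ones: 0)
  rows 8-15 [x1,x2,x3=001]: 00000000  (ones: 0)
  rows 16-23 [x1,x2,x3=010]: 00000000  (ones: 0)
  rows 24-31 [x1,x2,x3=011]: 00000000  (ones: 0)
  rows 32-39 [x1,x2,x3=100]: 11001100  (ones: 4)
  rows 40-47 [x1,x2,x3=101]: 11001100  (ones: 4)
  rows 48-55 [x1,x2,x3=110]: 11001100  (ones: 4)
  rows 56-63 [x1,x2,x3=111]: 11001100  (ones: 4)
Satisfying assignments = 0+0+0+0+4+4+4+4 = 16

16


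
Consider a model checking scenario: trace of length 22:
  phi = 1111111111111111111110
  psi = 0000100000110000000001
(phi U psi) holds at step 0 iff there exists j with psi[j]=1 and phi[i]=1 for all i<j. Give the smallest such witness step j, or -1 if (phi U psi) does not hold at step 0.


(phi U psi) at 0: need smallest j with psi[j]=1 and phi[i]=1 for all i in [0,j).
Scan from step 0:
  step 0: phi=1, psi=0 -> continue
  step 1: phi=1, psi=0 -> continue
  step 2: phi=1, psi=0 -> continue
  step 3: phi=1, psi=0 -> continue
  step 4: psi=1 and phi held for [0,4) -> witness found
Witness step = 4

4


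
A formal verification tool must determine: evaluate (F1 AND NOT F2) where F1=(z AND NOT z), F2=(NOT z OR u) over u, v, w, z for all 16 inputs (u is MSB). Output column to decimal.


F1 = (z AND NOT z)
F2 = (NOT z OR u)
Counterexample to F1=>F2 is where F1=1 and F2=0.
Evaluate each row (bits = u,v,w,z, MSB first):
  row 0 [0000]: F1=0 F2=1 -> F1&~F2 -> 0
  row 1 [0001]: F1=0 F2=0 -> F1&~F2 -> 0
  row 2 [0010]: F1=0 F2=1 -> F1&~F2 -> 0
  row 3 [0011]: F1=0 F2=0 -> F1&~F2 -> 0
  row 4 [0100]: F1=0 F2=1 -> F1&~F2 -> 0
  row 5 [0101]: F1=0 F2=0 -> F1&~F2 -> 0
  row 6 [0110]: F1=0 F2=1 -> F1&~F2 -> 0
  row 7 [0111]: F1=0 F2=0 -> F1&~F2 -> 0
  row 8 [1000]: F1=0 F2=1 -> F1&~F2 -> 0
  row 9 [1001]: F1=0 F2=1 -> F1&~F2 -> 0
  row 10 [1010]: F1=0 F2=1 -> F1&~F2 -> 0
  row 11 [1011]: F1=0 F2=1 -> F1&~F2 -> 0
  row 12 [1100]: F1=0 F2=1 -> F1&~F2 -> 0
  row 13 [1101]: F1=0 F2=1 -> F1&~F2 -> 0
  row 14 [1110]: F1=0 F2=1 -> F1&~F2 -> 0
  row 15 [1111]: F1=0 F2=1 -> F1&~F2 -> 0
Full result column, 4 rows per line (u,v fixed per line; w,z runs 00..11 left to right):
  rows 0-3 [u,v=00]: 0000  = hex 0
  rows 4-7 [u,v=01]: 0000  = hex 0
  rows 8-11 [u,v=10]: 0000  = hex 0
  rows 12-15 [u,v=11]: 0000  = hex 0
Counterexample vector (row 0 .. row 15) = 0000000000000000
Output column grouped in 4s = 0000 0000 0000 0000 = 0x0000
Convert to decimal digit by digit (value = value*16 + digit):
  0 -> 0
  0*16 + 0 = 0
  0*16 + 0 = 0
  0*16 + 0 = 0
Decimal = 0

0


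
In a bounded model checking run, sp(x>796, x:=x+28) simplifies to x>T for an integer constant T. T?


Formula: sp(P, x:=E) = exists old_x. (x = E[old_x/x]) AND P[old_x/x] (old_x is the value of x before the assignment; eliminate old_x by solving x = E[old_x/x] for old_x)
Step 1: Precondition P: x>796, i.e. old_x > 796
Step 2: Assignment gives x = old_x + 28, so old_x = x - 28
Step 3: Substitute into P: x - 28 > 796
Step 4: Simplify: x > 796+28 = 824

824


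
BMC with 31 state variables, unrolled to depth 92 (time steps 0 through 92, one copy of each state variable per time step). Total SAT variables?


BMC unrolls to depth k, creating one copy of each state var for steps 0..k.
Step count = 92 + 1 = 93 (steps 0 through 92)
Vars per step = 31
Total = 31 * 93 = 2883

2883


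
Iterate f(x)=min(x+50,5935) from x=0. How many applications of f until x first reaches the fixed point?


Step 1: x=0, cap=5935, increment=50
Step 2: x grows by 50 each step until capped at 5935; fixed point is x=5935
Step 3: iterations = ceil(5935/50) = 119

119


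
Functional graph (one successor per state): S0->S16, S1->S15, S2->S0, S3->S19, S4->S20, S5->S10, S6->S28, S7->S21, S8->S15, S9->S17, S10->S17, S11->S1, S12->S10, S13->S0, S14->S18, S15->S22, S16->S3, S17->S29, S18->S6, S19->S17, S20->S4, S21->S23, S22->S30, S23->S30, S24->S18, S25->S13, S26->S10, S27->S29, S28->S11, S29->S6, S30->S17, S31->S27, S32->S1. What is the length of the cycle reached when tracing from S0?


Trace from S0 until a state repeats:
  S0 -> S16 -> S3 -> S19 -> S17 -> S29 -> S6 -> S28 -> S11 -> S1 -> S15 -> S22 -> S30 -> S17
S17 first seen at step 4, revisited at step 13.
Cycle length = 13 - 4 = 9

9


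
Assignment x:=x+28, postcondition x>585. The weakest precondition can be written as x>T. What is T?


Formula: wp(x:=E, P) = P[E/x] (substitute E for x in postcondition)
Step 1: Postcondition: x>585
Step 2: Substitute x+28 for x: x+28>585
Step 3: Solve for x: x > 585-28 = 557

557


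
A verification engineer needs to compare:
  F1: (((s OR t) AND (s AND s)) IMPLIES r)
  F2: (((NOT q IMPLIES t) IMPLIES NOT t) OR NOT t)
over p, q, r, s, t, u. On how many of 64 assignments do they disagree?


F1 = (((s OR t) AND (s AND s)) IMPLIES r)
F2 = (((NOT q IMPLIES t) IMPLIES NOT t) OR NOT t)
Evaluate both on each of 64 rows (bits = p,q,r,s,t,u):
  row 0 [000000]: F1=1 F2=1 -> 0
  row 1 [000001]: F1=1 F2=1 -> 0
  row 2 [000010]: F1=1 F2=0 (differ) -> 1
  row 3 [000011]: F1=1 F2=0 (differ) -> 1
  row 4 [000100]: F1=0 F2=1 (differ) -> 1
  (every remaining row is evaluated the same way; all 64 results are listed next)
Full result column, 8 rows per line (p,q,r fixed per line; s,t,u runs 000..111 left to right):
  rows 0-7 [p,q,r=000]: 00111100  (ones: 4)
  rows 8-15 [p,q,r=001]: 00110011  (ones: 4)
  rows 16-23 [p,q,r=010]: 00111100  (ones: 4)
  rows 24-31 [p,q,r=011]: 00110011  (ones: 4)
  rows 32-39 [p,q,r=100]: 00111100  (ones: 4)
  rows 40-47 [p,q,r=101]: 00110011  (ones: 4)
  rows 48-55 [p,q,r=110]: 00111100  (ones: 4)
  rows 56-63 [p,q,r=111]: 00110011  (ones: 4)
Disagreements = 4+4+4+4+4+4+4+4 = 32

32


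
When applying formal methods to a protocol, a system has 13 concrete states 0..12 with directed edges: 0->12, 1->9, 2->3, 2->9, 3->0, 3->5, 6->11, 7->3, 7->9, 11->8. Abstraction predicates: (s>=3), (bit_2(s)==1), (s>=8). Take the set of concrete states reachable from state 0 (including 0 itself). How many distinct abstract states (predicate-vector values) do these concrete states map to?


BFS from 0:
Concrete reachable: {0, 12}
Abstract via predicates (s>=3), (bit_2(s)==1), (s>=8):
  (0,0,0) <- {0}
  (1,1,1) <- {12}
Distinct abstract states = 2

2


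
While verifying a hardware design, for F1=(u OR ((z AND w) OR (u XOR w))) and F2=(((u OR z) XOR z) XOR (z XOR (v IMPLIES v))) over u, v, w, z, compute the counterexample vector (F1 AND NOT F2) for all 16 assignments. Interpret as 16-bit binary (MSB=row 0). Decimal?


F1 = (u OR ((z AND w) OR (u XOR w)))
F2 = (((u OR z) XOR z) XOR (z XOR (v IMPLIES v)))
Counterexample to F1=>F2 is where F1=1 and F2=0.
Evaluate each row (bits = u,v,w,z, MSB first):
  row 0 [0000]: F1=0 F2=1 -> F1&~F2 -> 0
  row 1 [0001]: F1=0 F2=0 -> F1&~F2 -> 0
  row 2 [0010]: F1=1 F2=1 -> F1&~F2 -> 0
  row 3 [0011]: F1=1 F2=0 -> F1&~F2 -> 1
  row 4 [0100]: F1=0 F2=1 -> F1&~F2 -> 0
  row 5 [0101]: F1=0 F2=0 -> F1&~F2 -> 0
  row 6 [0110]: F1=1 F2=1 -> F1&~F2 -> 0
  row 7 [0111]: F1=1 F2=0 -> F1&~F2 -> 1
  row 8 [1000]: F1=1 F2=0 -> F1&~F2 -> 1
  row 9 [1001]: F1=1 F2=0 -> F1&~F2 -> 1
  row 10 [1010]: F1=1 F2=0 -> F1&~F2 -> 1
  row 11 [1011]: F1=1 F2=0 -> F1&~F2 -> 1
  row 12 [1100]: F1=1 F2=0 -> F1&~F2 -> 1
  row 13 [1101]: F1=1 F2=0 -> F1&~F2 -> 1
  row 14 [1110]: F1=1 F2=0 -> F1&~F2 -> 1
  row 15 [1111]: F1=1 F2=0 -> F1&~F2 -> 1
Full result column, 4 rows per line (u,v fixed per line; w,z runs 00..11 left to right):
  rows 0-3 [u,v=00]: 0001  = hex 1
  rows 4-7 [u,v=01]: 0001  = hex 1
  rows 8-11 [u,v=10]: 1111  = hex F
  rows 12-15 [u,v=11]: 1111  = hex F
Counterexample vector (row 0 .. row 15) = 0001000111111111
Output column grouped in 4s = 0001 0001 1111 1111 = 0x11FF
Convert to decimal digit by digit (value = value*16 + digit):
  1 -> 1
  1*16 + 1 = 17
  17*16 + 15 (F) = 287
  287*16 + 15 (F) = 4607
Decimal = 4607

4607


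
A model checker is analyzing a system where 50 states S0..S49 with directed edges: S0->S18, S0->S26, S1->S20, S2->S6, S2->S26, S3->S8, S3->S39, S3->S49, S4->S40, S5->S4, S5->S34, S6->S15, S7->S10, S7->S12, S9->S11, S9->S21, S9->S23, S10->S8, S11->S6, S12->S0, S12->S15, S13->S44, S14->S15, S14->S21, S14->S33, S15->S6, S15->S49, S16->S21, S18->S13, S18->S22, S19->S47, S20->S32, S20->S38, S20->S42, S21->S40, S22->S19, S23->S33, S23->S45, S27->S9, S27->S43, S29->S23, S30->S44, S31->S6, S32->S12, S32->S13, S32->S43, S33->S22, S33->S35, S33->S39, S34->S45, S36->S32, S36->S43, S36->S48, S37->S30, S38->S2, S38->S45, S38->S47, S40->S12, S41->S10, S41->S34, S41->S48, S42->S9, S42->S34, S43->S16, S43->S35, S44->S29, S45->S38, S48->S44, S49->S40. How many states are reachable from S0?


BFS from S0:
  layer 0: {S0}
  layer 1: {S18, S26}
  layer 2: {S13, S22}
  layer 3: {S19, S44}
  layer 4: {S29, S47}
  layer 5: {S23}
  layer 6: {S33, S45}
  layer 7: {S35, S38, S39}
  layer 8: {S2}
  layer 9: {S6}
  layer 10: {S15}
  layer 11: {S49}
  layer 12: {S40}
  layer 13: {S12}
Reachable set: {S0, S2, S6, S12, S13, S15, S18, S19, S22, S23, S26, S29, S33, S35, S38, S39, S40, S44, S45, S47, S49}
Count = 21

21


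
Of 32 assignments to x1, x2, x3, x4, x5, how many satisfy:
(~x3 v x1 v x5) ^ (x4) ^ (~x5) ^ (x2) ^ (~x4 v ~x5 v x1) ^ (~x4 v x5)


CNF with 6 clauses over 5 vars (32 assignments).
An assignment satisfies CNF iff every clause has >=1 true literal.
Check each row (bits = x1,x2,x3,x4,x5; clause T/F shown):
  row 0 [00000]: clauses=TFTFTT -> 0
  row 1 [00001]: clauses=TFFFTT -> 0
  row 2 [00010]: clauses=TTTFTF -> 0
  row 3 [00011]: clauses=TTFFFT -> 0
  row 4 [00100]: clauses=FFTFTT -> 0
  row 5 [00101]: clauses=TFFFTT -> 0
  row 6 [00110]: clauses=FTTFTF -> 0
  row 7 [00111]: clauses=TTFFFT -> 0
  row 8 [01000]: clauses=TFTTTT -> 0
  row 9 [01001]: clauses=TFFTTT -> 0
  row 10 [01010]: clauses=TTTTTF -> 0
  row 11 [01011]: clauses=TTFTFT -> 0
  row 12 [01100]: clauses=FFTTTT -> 0
  row 13 [01101]: clauses=TFFTTT -> 0
  row 14 [01110]: clauses=FTTTTF -> 0
  row 15 [01111]: clauses=TTFTFT -> 0
  row 16 [10000]: clauses=TFTFTT -> 0
  row 17 [10001]: clauses=TFFFTT -> 0
  row 18 [10010]: clauses=TTTFTF -> 0
  row 19 [10011]: clauses=TTFFTT -> 0
  row 20 [10100]: clauses=TFTFTT -> 0
  row 21 [10101]: clauses=TFFFTT -> 0
  row 22 [10110]: clauses=TTTFTF -> 0
  row 23 [10111]: clauses=TTFFTT -> 0
  row 24 [11000]: clauses=TFTTTT -> 0
  row 25 [11001]: clauses=TFFTTT -> 0
  row 26 [11010]: clauses=TTTTTF -> 0
  row 27 [11011]: clauses=TTFTTT -> 0
  row 28 [11100]: clauses=TFTTTT -> 0
  row 29 [11101]: clauses=TFFTTT -> 0
  row 30 [11110]: clauses=TTTTTF -> 0
  row 31 [11111]: clauses=TTFTTT -> 0
Full result column, 8 rows per line (x1,x2 fixed per line; x3,x4,x5 runs 000..111 left to right):
  rows 0-7 [x1,x2=00]: 00000000  (ones: 0)
  rows 8-15 [x1,x2=01]: 00000000  (ones: 0)
  rows 16-23 [x1,x2=10]: 00000000  (ones: 0)
  rows 24-31 [x1,x2=11]: 00000000  (ones: 0)
Satisfying assignments = 0+0+0+0 = 0

0
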